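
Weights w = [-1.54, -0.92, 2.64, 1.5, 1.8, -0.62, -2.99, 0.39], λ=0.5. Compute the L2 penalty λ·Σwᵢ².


‖w‖₂² = (-1.54)² + (-0.92)² + (2.64)² + (1.5)² + (1.8)² + (-0.62)² + (-2.99)² + (0.39)²
     = 2.3716 + 0.8464 + 6.9696 + 2.25 + 3.24 + 0.3844 + 8.9401 + 0.1521
     = 25.1542
λ·‖w‖₂² = 0.5·25.1542 = 12.5771

12.5771


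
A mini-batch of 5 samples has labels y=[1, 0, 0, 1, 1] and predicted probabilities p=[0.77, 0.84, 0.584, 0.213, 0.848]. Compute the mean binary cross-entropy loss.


L[0] = -ln(0.77) = 0.2614
L[1] = -ln(1-0.84) = -ln(0.16) = 1.8326
L[2] = -ln(1-0.584) = -ln(0.416) = 0.8771
L[3] = -ln(0.213) = 1.5465
L[4] = -ln(0.848) = 0.1649
mean = (0.2614 + 1.8326 + 0.8771 + 1.5465 + 0.1649)/5 = 0.9365

0.9365


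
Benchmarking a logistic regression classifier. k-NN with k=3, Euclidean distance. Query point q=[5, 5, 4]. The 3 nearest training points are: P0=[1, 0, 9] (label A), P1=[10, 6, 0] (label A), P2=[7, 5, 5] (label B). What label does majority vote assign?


d(q,P0) = 8.124  (label A)
d(q,P1) = 6.4807  (label A)
d(q,P2) = 2.2361  (label B)
Votes: A=2, B=1
Majority → A

A


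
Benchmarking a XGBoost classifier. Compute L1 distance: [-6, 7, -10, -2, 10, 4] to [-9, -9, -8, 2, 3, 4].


d = |-6+ 9| + |7+ 9| + |-10+ 8| + |-2-2| + |10-3| + |4-4|
  = 3 + 16 + 2 + 4 + 7 + 0
  = 32

32


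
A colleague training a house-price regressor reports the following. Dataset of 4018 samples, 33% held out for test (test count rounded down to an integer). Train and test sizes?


Test = ⌊4018·33/100⌋ = 1325
Train = 4018 - 1325 = 2693

Train: 2693, Test: 1325


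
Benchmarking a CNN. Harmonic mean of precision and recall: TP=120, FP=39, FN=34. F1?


Precision = 120/159 = 0.7547
Recall = 120/154 = 0.7792
F1 = 2·P·R/(P+R) = 2·TP/(2·TP+FP+FN) = 240/(240+39+34) = 240/313 = 0.7668

0.7668


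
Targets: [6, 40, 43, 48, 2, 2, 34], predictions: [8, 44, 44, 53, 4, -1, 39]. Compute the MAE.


Absolute errors: |6-8|=2, |40-44|=4, |43-44|=1, |48-53|=5, |2-4|=2, |2+ 1|=3, |34-39|=5
Sum = 22
MAE = 22/7 = 22/7

22/7


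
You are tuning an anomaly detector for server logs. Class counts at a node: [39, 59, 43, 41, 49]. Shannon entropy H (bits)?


Probabilities: [39/231, 59/231, 43/231, 41/231, 49/231] ≈ [0.1688, 0.2554, 0.1861, 0.1775, 0.2121]
H = -((39/231)·log₂(39/231) + (59/231)·log₂(59/231) + (43/231)·log₂(43/231) + (41/231)·log₂(41/231) + (49/231)·log₂(49/231))
  = 2.3049 bits

2.3049 bits


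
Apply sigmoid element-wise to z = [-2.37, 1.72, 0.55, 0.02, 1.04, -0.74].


σ(-2.37) = 1/(1+e^2.37) = 0.0855
σ(1.72) = 1/(1+e^-1.72) = 0.8481
σ(0.55) = 1/(1+e^-0.55) = 0.6341
σ(0.02) = 1/(1+e^-0.02) = 0.505
σ(1.04) = 1/(1+e^-1.04) = 0.7389
σ(-0.74) = 1/(1+e^0.74) = 0.323
result = [0.0855, 0.8481, 0.6341, 0.505, 0.7389, 0.323]

[0.0855, 0.8481, 0.6341, 0.505, 0.7389, 0.323]


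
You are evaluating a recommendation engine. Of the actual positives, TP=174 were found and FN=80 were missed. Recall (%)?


Recall = TP/(TP+FN)
= 174/(174+80)
= 174/254 = 68.5%

68.5%


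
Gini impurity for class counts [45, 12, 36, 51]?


Probabilities: [45/144, 12/144, 36/144, 51/144] ≈ [0.3125, 0.0833, 0.25, 0.3542]
Σpᵢ² = (2025 + 144 + 1296 + 2601)/144² = 6066/20736
Gini = 1 - Σpᵢ² = 1 - 6066/20736 = 0.7075

0.7075


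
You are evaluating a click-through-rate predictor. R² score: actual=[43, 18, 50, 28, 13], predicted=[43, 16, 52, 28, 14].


ȳ = 30.4
SS_res = Σ(y-ŷ)² = 9
SS_tot = Σ(y-ȳ)² = 1005.2
R² = 1 - SS_res/SS_tot = 1 - 0.009 = 0.991

0.991


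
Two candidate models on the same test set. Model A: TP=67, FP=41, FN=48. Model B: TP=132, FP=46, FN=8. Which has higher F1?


Model A: P=67/108=0.6204, R=67/115=0.5826, F1=2PR/(P+R)=2TP/(2TP+FP+FN)=134/223=0.6009
Model B: P=132/178=0.7416, R=132/140=0.9429, F1=2PR/(P+R)=2TP/(2TP+FP+FN)=264/318=0.8302
0.6009 < 0.8302 → Model B

Model B


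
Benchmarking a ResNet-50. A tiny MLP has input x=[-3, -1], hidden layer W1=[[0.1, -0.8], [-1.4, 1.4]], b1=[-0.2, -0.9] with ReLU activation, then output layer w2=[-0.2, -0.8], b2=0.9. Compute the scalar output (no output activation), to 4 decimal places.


z1[0] = (0.1)·(-3) + (-0.8)·(-1) - 0.2 = 0.3
z1[1] = (-1.4)·(-3) + (1.4)·(-1) - 0.9 = 1.9
h = ReLU(z1) = [0.3, 1.9]
output = (-0.2)·(0.3) + (-0.8)·(1.9) + 0.9 = -0.68

-0.68


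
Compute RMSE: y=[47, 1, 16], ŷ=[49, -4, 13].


MSE = 38/3 = 12.6667
RMSE = √(38/3) = 3.559

3.559


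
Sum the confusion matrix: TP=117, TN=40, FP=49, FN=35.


Total = TP + TN + FP + FN
= 117 + 40 + 49 + 35
= 241
(Predicted positive: 166, predicted negative: 75)

241


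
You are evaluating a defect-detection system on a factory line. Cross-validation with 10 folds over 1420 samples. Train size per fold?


Fold size = 1420/10 = 142
Training per fold = 1420 - 142 = 1278

1278


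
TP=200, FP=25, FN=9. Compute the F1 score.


Precision = 200/225 = 0.8889
Recall = 200/209 = 0.9569
F1 = 2·P·R/(P+R) = 2·TP/(2·TP+FP+FN) = 400/(400+25+9) = 400/434 = 0.9217

0.9217


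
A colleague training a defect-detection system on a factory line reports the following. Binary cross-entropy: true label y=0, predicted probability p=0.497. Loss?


BCE = -[y·ln(p) + (1-y)·ln(1-p)]
= -0 - 1·ln(1-0.497)
= -ln(0.503) = 0.6872

0.6872


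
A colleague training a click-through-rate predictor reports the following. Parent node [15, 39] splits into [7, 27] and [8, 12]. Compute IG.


Parent = [15, 39], H_parent = 0.8524
H_left = 0.7335 (n=34), H_right = 0.971 (n=20)
H_children = (34/54)·0.7335 + (20/54)·0.971 = 0.8215
IG = 0.8524 - 0.8215 = 0.0309

0.0309


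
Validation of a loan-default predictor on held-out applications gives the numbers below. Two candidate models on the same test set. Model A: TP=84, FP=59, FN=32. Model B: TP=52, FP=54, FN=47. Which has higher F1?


Model A: P=84/143=0.5874, R=84/116=0.7241, F1=2PR/(P+R)=2TP/(2TP+FP+FN)=168/259=0.6486
Model B: P=52/106=0.4906, R=52/99=0.5253, F1=2PR/(P+R)=2TP/(2TP+FP+FN)=104/205=0.5073
0.6486 > 0.5073 → Model A

Model A


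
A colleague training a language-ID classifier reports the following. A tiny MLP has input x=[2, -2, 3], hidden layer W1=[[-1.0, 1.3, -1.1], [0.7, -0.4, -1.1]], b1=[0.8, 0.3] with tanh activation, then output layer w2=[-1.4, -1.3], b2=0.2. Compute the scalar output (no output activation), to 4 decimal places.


z1[0] = (-1.0)·(2) + (1.3)·(-2) + (-1.1)·(3) + 0.8 = -7.1
z1[1] = (0.7)·(2) + (-0.4)·(-2) + (-1.1)·(3) + 0.3 = -0.8
h = tanh(z1) = [-1.0, -0.664]
output = (-1.4)·(-1.0) + (-1.3)·(-0.664) + 0.2 = 2.4632

2.4632


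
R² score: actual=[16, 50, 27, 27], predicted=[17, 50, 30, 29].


ȳ = 30
SS_res = Σ(y-ŷ)² = 14
SS_tot = Σ(y-ȳ)² = 614
R² = 1 - SS_res/SS_tot = 1 - 0.0228 = 0.9772

0.9772


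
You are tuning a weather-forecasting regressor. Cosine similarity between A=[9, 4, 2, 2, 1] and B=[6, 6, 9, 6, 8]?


A·B = 9·6 + 4·6 + 2·9 + 2·6 + 1·8 = 116
‖A‖ = √106 = 10.2956, ‖B‖ = √253 = 15.906
cos = 116/(√106·√253) = 116/√26818 = 0.7083

0.7083


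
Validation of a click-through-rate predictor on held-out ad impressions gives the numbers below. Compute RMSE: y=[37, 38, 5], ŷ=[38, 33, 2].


MSE = 35/3 = 11.6667
RMSE = √(35/3) = 3.4157

3.4157


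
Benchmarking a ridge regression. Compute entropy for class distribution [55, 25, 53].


Probabilities: [55/133, 25/133, 53/133] ≈ [0.4135, 0.188, 0.3985]
H = -((55/133)·log₂(55/133) + (25/133)·log₂(25/133) + (53/133)·log₂(53/133))
  = 1.509 bits

1.509 bits


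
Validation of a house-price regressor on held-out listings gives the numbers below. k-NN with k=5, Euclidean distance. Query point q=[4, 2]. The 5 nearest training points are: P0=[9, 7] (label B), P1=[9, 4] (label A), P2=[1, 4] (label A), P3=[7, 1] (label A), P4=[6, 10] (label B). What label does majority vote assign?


d(q,P0) = 7.0711  (label B)
d(q,P1) = 5.3852  (label A)
d(q,P2) = 3.6056  (label A)
d(q,P3) = 3.1623  (label A)
d(q,P4) = 8.2462  (label B)
Votes: A=3, B=2
Majority → A

A


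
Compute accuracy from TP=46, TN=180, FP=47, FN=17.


Accuracy = (TP+TN)/(TP+TN+FP+FN)
= (46+180)/(290)
= 226/290 = 77.93%

77.93%


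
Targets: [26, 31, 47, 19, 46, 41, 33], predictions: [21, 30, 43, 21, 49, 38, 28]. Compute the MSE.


Squared errors: (26-21)²=25, (31-30)²=1, (47-43)²=16, (19-21)²=4, (46-49)²=9, (41-38)²=9, (33-28)²=25
Sum = 89
MSE = 89/7 = 89/7

89/7


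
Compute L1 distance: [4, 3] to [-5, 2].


d = |4+ 5| + |3-2|
  = 9 + 1
  = 10

10


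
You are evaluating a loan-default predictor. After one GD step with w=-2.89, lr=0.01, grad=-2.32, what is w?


w_new = w - α·∇
= -2.89 - 0.01·-2.32
= -2.89 + 0.0232
= -2.8668

-2.8668


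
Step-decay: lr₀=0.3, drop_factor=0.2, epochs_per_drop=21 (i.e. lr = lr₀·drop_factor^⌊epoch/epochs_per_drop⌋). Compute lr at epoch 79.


n_drops = ⌊79/21⌋ = 3
lr = 0.3·0.2^3 = 0.3·0.008 = 0.0024

0.0024


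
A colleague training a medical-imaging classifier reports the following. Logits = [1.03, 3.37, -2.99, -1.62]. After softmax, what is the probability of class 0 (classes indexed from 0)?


Exponentials: e^1.03=2.8011, e^3.37=29.0785, e^-2.99=0.0503, e^-1.62=0.1979
Sum = 32.1278
Softmax = [0.0872, 0.9051, 0.0016, 0.0062]
p[0] = 2.8011/32.1278 = 0.0872

0.0872


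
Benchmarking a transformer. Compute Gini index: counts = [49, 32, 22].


Probabilities: [49/103, 32/103, 22/103] ≈ [0.4757, 0.3107, 0.2136]
Σpᵢ² = (2401 + 1024 + 484)/103² = 3909/10609
Gini = 1 - Σpᵢ² = 1 - 3909/10609 = 0.6315

0.6315


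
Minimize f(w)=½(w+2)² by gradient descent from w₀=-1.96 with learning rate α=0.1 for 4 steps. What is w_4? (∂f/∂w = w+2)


step 1: grad = -1.96+2 = 0.04; w = -1.96 - 0.1·(0.04) = -1.964
step 2: grad = -1.964+2 = 0.036; w = -1.964 - 0.1·(0.036) = -1.9676
step 3: grad = -1.9676+2 = 0.0324; w = -1.9676 - 0.1·(0.0324) = -1.97084
step 4: grad = -1.97084+2 = 0.02916; w = -1.97084 - 0.1·(0.02916) = -1.973756

-1.973756


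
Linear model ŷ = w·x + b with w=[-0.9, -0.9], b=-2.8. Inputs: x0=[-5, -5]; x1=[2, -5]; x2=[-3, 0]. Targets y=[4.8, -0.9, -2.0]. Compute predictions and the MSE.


ŷ0 = (-0.9)·(-5) + (-0.9)·(-5) - 2.8 = 6.2
ŷ1 = (-0.9)·(2) + (-0.9)·(-5) - 2.8 = -0.1
ŷ2 = (-0.9)·(-3) + (-0.9)·(0) - 2.8 = -0.1
errors² = [1.96, 0.64, 3.61]
MSE = 6.2100/3 = 2.07

2.07


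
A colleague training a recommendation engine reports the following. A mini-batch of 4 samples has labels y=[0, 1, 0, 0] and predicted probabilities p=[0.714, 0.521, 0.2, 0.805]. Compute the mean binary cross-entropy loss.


L[0] = -ln(1-0.714) = -ln(0.286) = 1.2518
L[1] = -ln(0.521) = 0.652
L[2] = -ln(1-0.2) = -ln(0.8) = 0.2231
L[3] = -ln(1-0.805) = -ln(0.195) = 1.6348
mean = (1.2518 + 0.652 + 0.2231 + 1.6348)/4 = 0.9404

0.9404


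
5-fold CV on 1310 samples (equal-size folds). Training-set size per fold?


Fold size = 1310/5 = 262
Training per fold = 1310 - 262 = 1048

1048


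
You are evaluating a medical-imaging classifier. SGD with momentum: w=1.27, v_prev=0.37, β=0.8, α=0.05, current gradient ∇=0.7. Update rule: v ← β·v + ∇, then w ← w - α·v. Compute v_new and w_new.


v_new = 0.8·0.37 + 0.7 = 0.296 + 0.7 = 0.996
w_new = 1.27 - 0.05·0.996 = 1.27 - 0.0498 = 1.2202

v_new=0.996, w_new=1.2202


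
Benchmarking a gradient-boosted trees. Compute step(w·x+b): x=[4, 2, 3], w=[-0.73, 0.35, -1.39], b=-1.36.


z = (4)·(-0.73) + (2)·(0.35) + (3)·(-1.39) - 1.36
  = -7.75
step(z) = 0 (z<0)

0


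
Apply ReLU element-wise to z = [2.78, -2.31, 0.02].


ReLU(2.78) = max(0, 2.78) = 2.78
ReLU(-2.31) = max(0, -2.31) = 0.0
ReLU(0.02) = max(0, 0.02) = 0.02
result = [2.78, 0.0, 0.02]

[2.78, 0.0, 0.02]


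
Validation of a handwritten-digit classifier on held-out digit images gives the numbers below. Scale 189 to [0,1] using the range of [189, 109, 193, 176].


min=109, max=193
(189-109)/(193-109) = 80/84 = 0.9524

0.9524


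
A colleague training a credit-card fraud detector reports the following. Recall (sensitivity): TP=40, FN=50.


Recall = TP/(TP+FN)
= 40/(40+50)
= 40/90 = 44.44%

44.44%


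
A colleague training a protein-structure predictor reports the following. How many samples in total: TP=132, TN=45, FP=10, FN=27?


Total = TP + TN + FP + FN
= 132 + 45 + 10 + 27
= 214
(Predicted positive: 142, predicted negative: 72)

214


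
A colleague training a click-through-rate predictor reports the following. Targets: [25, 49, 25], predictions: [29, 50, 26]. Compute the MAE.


Absolute errors: |25-29|=4, |49-50|=1, |25-26|=1
Sum = 6
MAE = 6/3 = 2

2


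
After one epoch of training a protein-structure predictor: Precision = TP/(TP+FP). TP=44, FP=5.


Precision = TP/(TP+FP)
= 44/(44+5)
= 44/49 = 89.8%

89.8%


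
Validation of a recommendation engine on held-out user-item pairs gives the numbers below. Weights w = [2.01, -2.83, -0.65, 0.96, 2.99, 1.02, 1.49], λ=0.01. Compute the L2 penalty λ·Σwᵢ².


‖w‖₂² = (2.01)² + (-2.83)² + (-0.65)² + (0.96)² + (2.99)² + (1.02)² + (1.49)²
     = 4.0401 + 8.0089 + 0.4225 + 0.9216 + 8.9401 + 1.0404 + 2.2201
     = 25.5937
λ·‖w‖₂² = 0.01·25.5937 = 0.255937

0.255937


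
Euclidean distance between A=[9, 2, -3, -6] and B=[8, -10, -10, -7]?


d = √((9-8)² + (2+ 10)² + (-3+ 10)² + (-6+ 7)²)
  = √(1 + 144 + 49 + 1)
  = √195 = 13.9642

13.9642


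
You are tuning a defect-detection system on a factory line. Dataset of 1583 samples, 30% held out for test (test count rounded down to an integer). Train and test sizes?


Test = ⌊1583·30/100⌋ = 474
Train = 1583 - 474 = 1109

Train: 1109, Test: 474


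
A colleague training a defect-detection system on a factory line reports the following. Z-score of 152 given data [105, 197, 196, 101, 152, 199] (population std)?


μ = 158.3333, σ = 42.3071
z = (152 - 158.3333)/42.3071 = -0.1497

-0.1497


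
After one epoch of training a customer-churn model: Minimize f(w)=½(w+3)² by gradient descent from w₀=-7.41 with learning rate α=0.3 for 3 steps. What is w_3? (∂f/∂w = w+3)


step 1: grad = -7.41+3 = -4.41; w = -7.41 - 0.3·(-4.41) = -6.087
step 2: grad = -6.087+3 = -3.087; w = -6.087 - 0.3·(-3.087) = -5.1609
step 3: grad = -5.1609+3 = -2.1609; w = -5.1609 - 0.3·(-2.1609) = -4.51263

-4.51263


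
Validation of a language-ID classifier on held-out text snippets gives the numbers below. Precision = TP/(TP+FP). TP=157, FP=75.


Precision = TP/(TP+FP)
= 157/(157+75)
= 157/232 = 67.67%

67.67%


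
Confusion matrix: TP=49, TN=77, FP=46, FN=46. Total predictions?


Total = TP + TN + FP + FN
= 49 + 77 + 46 + 46
= 218
(Predicted positive: 95, predicted negative: 123)

218


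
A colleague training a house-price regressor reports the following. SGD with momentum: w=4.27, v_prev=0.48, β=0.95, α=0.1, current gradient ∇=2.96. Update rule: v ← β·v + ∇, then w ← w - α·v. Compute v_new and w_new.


v_new = 0.95·0.48 + 2.96 = 0.456 + 2.96 = 3.416
w_new = 4.27 - 0.1·3.416 = 4.27 - 0.3416 = 3.9284

v_new=3.416, w_new=3.9284


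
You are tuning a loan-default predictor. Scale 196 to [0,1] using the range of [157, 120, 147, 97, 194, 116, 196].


min=97, max=196
(196-97)/(196-97) = 99/99 = 1.0

1.0


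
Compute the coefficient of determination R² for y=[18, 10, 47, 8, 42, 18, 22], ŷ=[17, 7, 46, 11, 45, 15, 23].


ȳ = 23.5714
SS_res = Σ(y-ŷ)² = 39
SS_tot = Σ(y-ȳ)² = 1379.71
R² = 1 - SS_res/SS_tot = 1 - 0.0283 = 0.9717

0.9717


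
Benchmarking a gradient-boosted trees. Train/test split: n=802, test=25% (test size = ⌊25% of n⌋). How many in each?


Test = ⌊802·25/100⌋ = 200
Train = 802 - 200 = 602

Train: 602, Test: 200


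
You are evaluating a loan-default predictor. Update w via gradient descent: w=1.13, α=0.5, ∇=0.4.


w_new = w - α·∇
= 1.13 - 0.5·0.4
= 1.13 - 0.2
= 0.93

0.93


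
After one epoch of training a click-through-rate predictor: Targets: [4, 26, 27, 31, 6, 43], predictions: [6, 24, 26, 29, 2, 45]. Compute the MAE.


Absolute errors: |4-6|=2, |26-24|=2, |27-26|=1, |31-29|=2, |6-2|=4, |43-45|=2
Sum = 13
MAE = 13/6 = 13/6

13/6


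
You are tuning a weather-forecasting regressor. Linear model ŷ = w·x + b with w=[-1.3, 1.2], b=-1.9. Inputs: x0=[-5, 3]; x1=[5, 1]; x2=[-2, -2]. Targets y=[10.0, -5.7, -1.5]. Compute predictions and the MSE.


ŷ0 = (-1.3)·(-5) + (1.2)·(3) - 1.9 = 8.2
ŷ1 = (-1.3)·(5) + (1.2)·(1) - 1.9 = -7.2
ŷ2 = (-1.3)·(-2) + (1.2)·(-2) - 1.9 = -1.7
errors² = [3.24, 2.25, 0.04]
MSE = 5.5300/3 = 1.8433

1.8433


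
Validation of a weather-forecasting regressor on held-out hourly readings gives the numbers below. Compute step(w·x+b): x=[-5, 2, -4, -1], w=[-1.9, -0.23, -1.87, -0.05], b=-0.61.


z = (-5)·(-1.9) + (2)·(-0.23) + (-4)·(-1.87) + (-1)·(-0.05) - 0.61
  = 15.96
step(z) = 1 (z≥0)

1


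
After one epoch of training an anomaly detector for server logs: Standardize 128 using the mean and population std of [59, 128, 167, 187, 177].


μ = 143.6, σ = 46.7915
z = (128 - 143.6)/46.7915 = -0.3334

-0.3334


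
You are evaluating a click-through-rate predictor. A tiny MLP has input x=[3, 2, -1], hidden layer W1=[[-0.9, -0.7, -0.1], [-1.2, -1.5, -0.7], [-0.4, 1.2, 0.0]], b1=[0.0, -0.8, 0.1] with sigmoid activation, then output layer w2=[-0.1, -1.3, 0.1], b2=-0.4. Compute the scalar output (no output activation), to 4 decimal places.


z1[0] = (-0.9)·(3) + (-0.7)·(2) + (-0.1)·(-1) + 0.0 = -4.0
z1[1] = (-1.2)·(3) + (-1.5)·(2) + (-0.7)·(-1) - 0.8 = -6.7
z1[2] = (-0.4)·(3) + (1.2)·(2) + (0.0)·(-1) + 0.1 = 1.3
h = sigmoid(z1) = [0.018, 0.0012, 0.7858]
output = (-0.1)·(0.018) + (-1.3)·(0.0012) + (0.1)·(0.7858) - 0.4 = -0.3248

-0.3248


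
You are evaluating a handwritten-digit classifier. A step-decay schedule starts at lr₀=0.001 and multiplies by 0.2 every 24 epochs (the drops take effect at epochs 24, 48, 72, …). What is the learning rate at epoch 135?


n_drops = ⌊135/24⌋ = 5
lr = 0.001·0.2^5 = 0.001·0.00032 = 0.00000032

0.00000032


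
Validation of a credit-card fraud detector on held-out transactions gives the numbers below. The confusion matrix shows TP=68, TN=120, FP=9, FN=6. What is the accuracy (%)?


Accuracy = (TP+TN)/(TP+TN+FP+FN)
= (68+120)/(203)
= 188/203 = 92.61%

92.61%


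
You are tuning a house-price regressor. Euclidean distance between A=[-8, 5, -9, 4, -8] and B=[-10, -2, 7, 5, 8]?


d = √((-8+ 10)² + (5+ 2)² + (-9-7)² + (4-5)² + (-8-8)²)
  = √(4 + 49 + 256 + 1 + 256)
  = √566 = 23.7908

23.7908


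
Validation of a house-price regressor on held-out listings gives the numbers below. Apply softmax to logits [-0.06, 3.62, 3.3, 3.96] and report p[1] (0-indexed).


Exponentials: e^-0.06=0.9418, e^3.62=37.3376, e^3.3=27.1126, e^3.96=52.4573
Sum = 117.8493
Softmax = [0.008, 0.3168, 0.2301, 0.4451]
p[1] = 37.3376/117.8493 = 0.3168

0.3168


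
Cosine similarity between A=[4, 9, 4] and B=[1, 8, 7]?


A·B = 4·1 + 9·8 + 4·7 = 104
‖A‖ = √113 = 10.6301, ‖B‖ = √114 = 10.6771
cos = 104/(√113·√114) = 104/√12882 = 0.9163

0.9163


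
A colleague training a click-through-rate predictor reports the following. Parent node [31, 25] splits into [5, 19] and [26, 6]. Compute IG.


Parent = [31, 25], H_parent = 0.9917
H_left = 0.7383 (n=24), H_right = 0.6962 (n=32)
H_children = (24/56)·0.7383 + (32/56)·0.6962 = 0.7142
IG = 0.9917 - 0.7142 = 0.2775

0.2775


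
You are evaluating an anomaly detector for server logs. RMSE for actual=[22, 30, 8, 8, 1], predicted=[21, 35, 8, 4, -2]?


MSE = 51/5 = 10.2
RMSE = √(51/5) = 3.1937

3.1937


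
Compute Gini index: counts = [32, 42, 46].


Probabilities: [32/120, 42/120, 46/120] ≈ [0.2667, 0.35, 0.3833]
Σpᵢ² = (1024 + 1764 + 2116)/120² = 4904/14400
Gini = 1 - Σpᵢ² = 1 - 4904/14400 = 0.6594

0.6594


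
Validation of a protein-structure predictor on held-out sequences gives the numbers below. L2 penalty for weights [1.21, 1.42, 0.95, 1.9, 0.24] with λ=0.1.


‖w‖₂² = (1.21)² + (1.42)² + (0.95)² + (1.9)² + (0.24)²
     = 1.4641 + 2.0164 + 0.9025 + 3.61 + 0.0576
     = 8.0506
λ·‖w‖₂² = 0.1·8.0506 = 0.80506

0.80506


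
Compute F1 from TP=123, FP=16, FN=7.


Precision = 123/139 = 0.8849
Recall = 123/130 = 0.9462
F1 = 2·P·R/(P+R) = 2·TP/(2·TP+FP+FN) = 246/(246+16+7) = 246/269 = 0.9145

0.9145


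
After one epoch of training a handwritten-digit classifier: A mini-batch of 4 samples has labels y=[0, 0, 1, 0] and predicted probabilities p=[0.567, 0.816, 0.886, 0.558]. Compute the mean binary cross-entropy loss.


L[0] = -ln(1-0.567) = -ln(0.433) = 0.837
L[1] = -ln(1-0.816) = -ln(0.184) = 1.6928
L[2] = -ln(0.886) = 0.121
L[3] = -ln(1-0.558) = -ln(0.442) = 0.8164
mean = (0.837 + 1.6928 + 0.121 + 0.8164)/4 = 0.8668

0.8668


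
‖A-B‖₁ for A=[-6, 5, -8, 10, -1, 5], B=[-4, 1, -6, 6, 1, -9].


d = |-6+ 4| + |5-1| + |-8+ 6| + |10-6| + |-1-1| + |5+ 9|
  = 2 + 4 + 2 + 4 + 2 + 14
  = 28

28


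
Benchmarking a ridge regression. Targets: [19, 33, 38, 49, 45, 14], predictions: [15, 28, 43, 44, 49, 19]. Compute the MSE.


Squared errors: (19-15)²=16, (33-28)²=25, (38-43)²=25, (49-44)²=25, (45-49)²=16, (14-19)²=25
Sum = 132
MSE = 132/6 = 22

22


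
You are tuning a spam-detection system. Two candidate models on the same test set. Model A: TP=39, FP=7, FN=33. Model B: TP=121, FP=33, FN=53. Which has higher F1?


Model A: P=39/46=0.8478, R=39/72=0.5417, F1=2PR/(P+R)=2TP/(2TP+FP+FN)=78/118=0.661
Model B: P=121/154=0.7857, R=121/174=0.6954, F1=2PR/(P+R)=2TP/(2TP+FP+FN)=242/328=0.7378
0.661 < 0.7378 → Model B

Model B


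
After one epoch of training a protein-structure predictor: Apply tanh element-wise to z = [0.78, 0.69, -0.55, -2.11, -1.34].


tanh(0.78) = 0.6527
tanh(0.69) = 0.598
tanh(-0.55) = -0.5005
tanh(-2.11) = -0.971
tanh(-1.34) = -0.8717
result = [0.6527, 0.598, -0.5005, -0.971, -0.8717]

[0.6527, 0.598, -0.5005, -0.971, -0.8717]


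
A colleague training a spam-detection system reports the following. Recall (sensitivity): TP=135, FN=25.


Recall = TP/(TP+FN)
= 135/(135+25)
= 135/160 = 84.38%

84.38%


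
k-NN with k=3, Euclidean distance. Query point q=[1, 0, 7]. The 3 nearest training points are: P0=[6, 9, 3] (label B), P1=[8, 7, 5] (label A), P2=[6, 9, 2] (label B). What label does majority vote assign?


d(q,P0) = 11.0454  (label B)
d(q,P1) = 10.0995  (label A)
d(q,P2) = 11.4455  (label B)
Votes: A=1, B=2
Majority → B

B


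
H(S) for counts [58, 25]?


Probabilities: [58/83, 25/83] ≈ [0.6988, 0.3012]
H = -((58/83)·log₂(58/83) + (25/83)·log₂(25/83))
  = 0.8828 bits

0.8828 bits


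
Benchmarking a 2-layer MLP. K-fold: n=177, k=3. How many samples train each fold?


Fold size = 177/3 = 59
Training per fold = 177 - 59 = 118

118


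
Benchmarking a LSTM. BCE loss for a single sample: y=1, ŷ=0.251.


BCE = -[y·ln(p) + (1-y)·ln(1-p)]
= -1·ln(0.251) - 0
= -ln(0.251) = 1.3823

1.3823


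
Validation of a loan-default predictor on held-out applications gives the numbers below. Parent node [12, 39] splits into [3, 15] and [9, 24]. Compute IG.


Parent = [12, 39], H_parent = 0.7871
H_left = 0.65 (n=18), H_right = 0.8454 (n=33)
H_children = (18/51)·0.65 + (33/51)·0.8454 = 0.7764
IG = 0.7871 - 0.7764 = 0.0107

0.0107


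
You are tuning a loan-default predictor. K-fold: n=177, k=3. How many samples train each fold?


Fold size = 177/3 = 59
Training per fold = 177 - 59 = 118

118


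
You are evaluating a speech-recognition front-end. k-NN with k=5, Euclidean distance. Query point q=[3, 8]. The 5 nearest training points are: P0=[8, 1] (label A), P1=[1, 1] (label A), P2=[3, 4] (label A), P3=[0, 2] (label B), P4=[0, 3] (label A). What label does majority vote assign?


d(q,P0) = 8.6023  (label A)
d(q,P1) = 7.2801  (label A)
d(q,P2) = 4.0  (label A)
d(q,P3) = 6.7082  (label B)
d(q,P4) = 5.831  (label A)
Votes: A=4, B=1
Majority → A

A


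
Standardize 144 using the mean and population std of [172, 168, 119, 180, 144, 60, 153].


μ = 142.2857, σ = 38.5402
z = (144 - 142.2857)/38.5402 = 0.0445

0.0445


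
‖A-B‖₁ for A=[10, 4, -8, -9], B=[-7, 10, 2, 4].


d = |10+ 7| + |4-10| + |-8-2| + |-9-4|
  = 17 + 6 + 10 + 13
  = 46

46


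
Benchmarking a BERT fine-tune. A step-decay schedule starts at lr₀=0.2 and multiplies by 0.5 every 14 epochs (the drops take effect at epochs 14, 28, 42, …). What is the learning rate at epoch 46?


n_drops = ⌊46/14⌋ = 3
lr = 0.2·0.5^3 = 0.2·0.125 = 0.025

0.025


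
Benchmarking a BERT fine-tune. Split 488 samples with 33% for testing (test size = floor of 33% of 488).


Test = ⌊488·33/100⌋ = 161
Train = 488 - 161 = 327

Train: 327, Test: 161


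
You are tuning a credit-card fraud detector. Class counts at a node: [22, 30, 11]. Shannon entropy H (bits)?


Probabilities: [22/63, 30/63, 11/63] ≈ [0.3492, 0.4762, 0.1746]
H = -((22/63)·log₂(22/63) + (30/63)·log₂(30/63) + (11/63)·log₂(11/63))
  = 1.4794 bits

1.4794 bits


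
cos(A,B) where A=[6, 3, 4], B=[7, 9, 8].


A·B = 6·7 + 3·9 + 4·8 = 101
‖A‖ = √61 = 7.8102, ‖B‖ = √194 = 13.9284
cos = 101/(√61·√194) = 101/√11834 = 0.9284

0.9284


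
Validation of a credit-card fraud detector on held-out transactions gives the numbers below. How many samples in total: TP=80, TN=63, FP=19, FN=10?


Total = TP + TN + FP + FN
= 80 + 63 + 19 + 10
= 172
(Predicted positive: 99, predicted negative: 73)

172


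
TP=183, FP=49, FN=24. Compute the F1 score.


Precision = 183/232 = 0.7888
Recall = 183/207 = 0.8841
F1 = 2·P·R/(P+R) = 2·TP/(2·TP+FP+FN) = 366/(366+49+24) = 366/439 = 0.8337

0.8337


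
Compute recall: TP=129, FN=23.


Recall = TP/(TP+FN)
= 129/(129+23)
= 129/152 = 84.87%

84.87%


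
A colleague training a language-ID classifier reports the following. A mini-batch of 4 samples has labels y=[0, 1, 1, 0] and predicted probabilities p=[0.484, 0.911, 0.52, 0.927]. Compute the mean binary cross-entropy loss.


L[0] = -ln(1-0.484) = -ln(0.516) = 0.6616
L[1] = -ln(0.911) = 0.0932
L[2] = -ln(0.52) = 0.6539
L[3] = -ln(1-0.927) = -ln(0.073) = 2.6173
mean = (0.6616 + 0.0932 + 0.6539 + 2.6173)/4 = 1.0065

1.0065


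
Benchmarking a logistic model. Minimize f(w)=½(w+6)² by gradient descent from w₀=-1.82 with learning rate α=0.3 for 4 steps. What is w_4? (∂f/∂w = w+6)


step 1: grad = -1.82+6 = 4.18; w = -1.82 - 0.3·(4.18) = -3.074
step 2: grad = -3.074+6 = 2.926; w = -3.074 - 0.3·(2.926) = -3.9518
step 3: grad = -3.9518+6 = 2.0482; w = -3.9518 - 0.3·(2.0482) = -4.56626
step 4: grad = -4.56626+6 = 1.43374; w = -4.56626 - 0.3·(1.43374) = -4.996382

-4.996382


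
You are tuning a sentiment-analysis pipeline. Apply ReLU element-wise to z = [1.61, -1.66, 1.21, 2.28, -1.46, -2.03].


ReLU(1.61) = max(0, 1.61) = 1.61
ReLU(-1.66) = max(0, -1.66) = 0.0
ReLU(1.21) = max(0, 1.21) = 1.21
ReLU(2.28) = max(0, 2.28) = 2.28
ReLU(-1.46) = max(0, -1.46) = 0.0
ReLU(-2.03) = max(0, -2.03) = 0.0
result = [1.61, 0.0, 1.21, 2.28, 0.0, 0.0]

[1.61, 0.0, 1.21, 2.28, 0.0, 0.0]


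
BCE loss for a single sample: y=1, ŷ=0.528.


BCE = -[y·ln(p) + (1-y)·ln(1-p)]
= -1·ln(0.528) - 0
= -ln(0.528) = 0.6387

0.6387


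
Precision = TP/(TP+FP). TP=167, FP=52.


Precision = TP/(TP+FP)
= 167/(167+52)
= 167/219 = 76.26%

76.26%


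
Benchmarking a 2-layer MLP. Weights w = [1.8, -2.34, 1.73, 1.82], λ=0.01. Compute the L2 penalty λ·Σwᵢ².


‖w‖₂² = (1.8)² + (-2.34)² + (1.73)² + (1.82)²
     = 3.24 + 5.4756 + 2.9929 + 3.3124
     = 15.0209
λ·‖w‖₂² = 0.01·15.0209 = 0.150209

0.150209


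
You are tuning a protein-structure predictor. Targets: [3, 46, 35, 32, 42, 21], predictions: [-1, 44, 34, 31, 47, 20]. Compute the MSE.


Squared errors: (3+ 1)²=16, (46-44)²=4, (35-34)²=1, (32-31)²=1, (42-47)²=25, (21-20)²=1
Sum = 48
MSE = 48/6 = 8

8


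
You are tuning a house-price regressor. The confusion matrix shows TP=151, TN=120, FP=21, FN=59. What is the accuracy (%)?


Accuracy = (TP+TN)/(TP+TN+FP+FN)
= (151+120)/(351)
= 271/351 = 77.21%

77.21%


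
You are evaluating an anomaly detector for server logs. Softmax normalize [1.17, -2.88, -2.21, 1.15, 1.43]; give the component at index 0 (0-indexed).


Exponentials: e^1.17=3.222, e^-2.88=0.0561, e^-2.21=0.1097, e^1.15=3.1582, e^1.43=4.1787
Sum = 10.7247
Softmax = [0.3004, 0.0052, 0.0102, 0.2945, 0.3896]
p[0] = 3.222/10.7247 = 0.3004

0.3004


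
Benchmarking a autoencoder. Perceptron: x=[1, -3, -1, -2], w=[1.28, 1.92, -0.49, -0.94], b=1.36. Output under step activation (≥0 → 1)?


z = (1)·(1.28) + (-3)·(1.92) + (-1)·(-0.49) + (-2)·(-0.94) + 1.36
  = -0.75
step(z) = 0 (z<0)

0


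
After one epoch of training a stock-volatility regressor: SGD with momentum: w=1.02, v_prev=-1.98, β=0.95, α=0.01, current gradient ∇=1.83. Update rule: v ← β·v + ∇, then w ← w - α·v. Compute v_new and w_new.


v_new = 0.95·-1.98 + 1.83 = -1.881 + 1.83 = -0.051
w_new = 1.02 - 0.01·-0.051 = 1.02 + 0.00051 = 1.02051

v_new=-0.051, w_new=1.02051


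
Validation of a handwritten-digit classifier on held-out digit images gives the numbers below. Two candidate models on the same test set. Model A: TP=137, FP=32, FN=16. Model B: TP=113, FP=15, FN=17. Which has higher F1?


Model A: P=137/169=0.8107, R=137/153=0.8954, F1=2PR/(P+R)=2TP/(2TP+FP+FN)=274/322=0.8509
Model B: P=113/128=0.8828, R=113/130=0.8692, F1=2PR/(P+R)=2TP/(2TP+FP+FN)=226/258=0.876
0.8509 < 0.876 → Model B

Model B


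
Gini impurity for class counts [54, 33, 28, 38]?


Probabilities: [54/153, 33/153, 28/153, 38/153] ≈ [0.3529, 0.2157, 0.183, 0.2484]
Σpᵢ² = (2916 + 1089 + 784 + 1444)/153² = 6233/23409
Gini = 1 - Σpᵢ² = 1 - 6233/23409 = 0.7337

0.7337


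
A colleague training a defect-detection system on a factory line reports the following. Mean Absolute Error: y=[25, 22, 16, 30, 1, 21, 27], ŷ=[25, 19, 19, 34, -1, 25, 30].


Absolute errors: |25-25|=0, |22-19|=3, |16-19|=3, |30-34|=4, |1+ 1|=2, |21-25|=4, |27-30|=3
Sum = 19
MAE = 19/7 = 19/7

19/7


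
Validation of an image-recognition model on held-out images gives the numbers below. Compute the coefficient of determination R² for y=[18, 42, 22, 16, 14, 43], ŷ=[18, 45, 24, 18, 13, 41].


ȳ = 25.8333
SS_res = Σ(y-ŷ)² = 22
SS_tot = Σ(y-ȳ)² = 868.83
R² = 1 - SS_res/SS_tot = 1 - 0.0253 = 0.9747

0.9747


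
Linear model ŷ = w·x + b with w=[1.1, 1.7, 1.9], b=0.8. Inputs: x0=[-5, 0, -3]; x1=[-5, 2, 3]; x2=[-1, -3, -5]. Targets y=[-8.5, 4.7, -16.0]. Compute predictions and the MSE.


ŷ0 = (1.1)·(-5) + (1.7)·(0) + (1.9)·(-3) + 0.8 = -10.4
ŷ1 = (1.1)·(-5) + (1.7)·(2) + (1.9)·(3) + 0.8 = 4.4
ŷ2 = (1.1)·(-1) + (1.7)·(-3) + (1.9)·(-5) + 0.8 = -14.9
errors² = [3.61, 0.09, 1.21]
MSE = 4.9100/3 = 1.6367

1.6367


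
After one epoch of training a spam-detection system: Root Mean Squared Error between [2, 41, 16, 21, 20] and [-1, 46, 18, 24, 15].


MSE = 72/5 = 14.4
RMSE = √(72/5) = 3.7947

3.7947


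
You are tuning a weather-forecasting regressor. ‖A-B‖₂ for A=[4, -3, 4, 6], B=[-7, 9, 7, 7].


d = √((4+ 7)² + (-3-9)² + (4-7)² + (6-7)²)
  = √(121 + 144 + 9 + 1)
  = √275 = 16.5831

16.5831


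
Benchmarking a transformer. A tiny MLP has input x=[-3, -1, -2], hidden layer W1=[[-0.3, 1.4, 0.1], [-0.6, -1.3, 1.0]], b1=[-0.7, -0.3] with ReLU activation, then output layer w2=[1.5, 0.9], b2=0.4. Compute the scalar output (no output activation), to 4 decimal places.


z1[0] = (-0.3)·(-3) + (1.4)·(-1) + (0.1)·(-2) - 0.7 = -1.4
z1[1] = (-0.6)·(-3) + (-1.3)·(-1) + (1.0)·(-2) - 0.3 = 0.8
h = ReLU(z1) = [0.0, 0.8]
output = (1.5)·(0.0) + (0.9)·(0.8) + 0.4 = 1.12

1.12


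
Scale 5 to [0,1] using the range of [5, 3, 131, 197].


min=3, max=197
(5-3)/(197-3) = 2/194 = 0.0103

0.0103


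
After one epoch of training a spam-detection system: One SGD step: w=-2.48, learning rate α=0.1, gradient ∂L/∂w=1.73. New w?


w_new = w - α·∇
= -2.48 - 0.1·1.73
= -2.48 - 0.173
= -2.653

-2.653


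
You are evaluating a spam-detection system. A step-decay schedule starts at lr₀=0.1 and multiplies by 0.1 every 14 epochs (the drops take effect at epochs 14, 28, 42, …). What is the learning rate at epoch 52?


n_drops = ⌊52/14⌋ = 3
lr = 0.1·0.1^3 = 0.1·0.001 = 0.0001

0.0001


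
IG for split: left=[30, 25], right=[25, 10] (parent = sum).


Parent = [55, 35], H_parent = 0.9641
H_left = 0.994 (n=55), H_right = 0.8631 (n=35)
H_children = (55/90)·0.994 + (35/90)·0.8631 = 0.9431
IG = 0.9641 - 0.9431 = 0.021

0.021


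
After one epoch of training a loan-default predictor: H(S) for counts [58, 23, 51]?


Probabilities: [58/132, 23/132, 51/132] ≈ [0.4394, 0.1742, 0.3864]
H = -((58/132)·log₂(58/132) + (23/132)·log₂(23/132) + (51/132)·log₂(51/132))
  = 1.4906 bits

1.4906 bits


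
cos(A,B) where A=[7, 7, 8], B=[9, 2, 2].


A·B = 7·9 + 7·2 + 8·2 = 93
‖A‖ = √162 = 12.7279, ‖B‖ = √89 = 9.434
cos = 93/(√162·√89) = 93/√14418 = 0.7745

0.7745


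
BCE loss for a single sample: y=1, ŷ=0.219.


BCE = -[y·ln(p) + (1-y)·ln(1-p)]
= -1·ln(0.219) - 0
= -ln(0.219) = 1.5187

1.5187


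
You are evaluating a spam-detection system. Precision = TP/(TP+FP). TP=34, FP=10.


Precision = TP/(TP+FP)
= 34/(34+10)
= 34/44 = 77.27%

77.27%


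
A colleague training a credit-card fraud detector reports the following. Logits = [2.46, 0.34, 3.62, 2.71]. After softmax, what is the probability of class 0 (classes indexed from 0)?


Exponentials: e^2.46=11.7048, e^0.34=1.4049, e^3.62=37.3376, e^2.71=15.0293
Sum = 65.4766
Softmax = [0.1788, 0.0215, 0.5702, 0.2295]
p[0] = 11.7048/65.4766 = 0.1788

0.1788


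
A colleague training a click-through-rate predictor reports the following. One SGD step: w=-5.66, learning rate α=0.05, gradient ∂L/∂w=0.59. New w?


w_new = w - α·∇
= -5.66 - 0.05·0.59
= -5.66 - 0.0295
= -5.6895

-5.6895


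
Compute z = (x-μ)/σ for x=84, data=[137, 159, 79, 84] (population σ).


μ = 114.75, σ = 34.1934
z = (84 - 114.75)/34.1934 = -0.8993

-0.8993


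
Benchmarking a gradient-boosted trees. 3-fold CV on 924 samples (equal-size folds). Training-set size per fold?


Fold size = 924/3 = 308
Training per fold = 924 - 308 = 616

616


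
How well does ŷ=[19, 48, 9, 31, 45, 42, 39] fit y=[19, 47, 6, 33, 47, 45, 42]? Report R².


ȳ = 34.1429
SS_res = Σ(y-ŷ)² = 36
SS_tot = Σ(y-ȳ)² = 1532.86
R² = 1 - SS_res/SS_tot = 1 - 0.0235 = 0.9765

0.9765


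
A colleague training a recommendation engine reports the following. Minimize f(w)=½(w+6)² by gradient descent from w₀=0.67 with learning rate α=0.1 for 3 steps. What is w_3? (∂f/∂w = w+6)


step 1: grad = 0.67+6 = 6.67; w = 0.67 - 0.1·(6.67) = 0.003
step 2: grad = 0.003+6 = 6.003; w = 0.003 - 0.1·(6.003) = -0.5973
step 3: grad = -0.5973+6 = 5.4027; w = -0.5973 - 0.1·(5.4027) = -1.13757

-1.13757


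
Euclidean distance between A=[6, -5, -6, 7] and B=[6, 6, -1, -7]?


d = √((6-6)² + (-5-6)² + (-6+ 1)² + (7+ 7)²)
  = √(0 + 121 + 25 + 196)
  = √342 = 18.4932

18.4932


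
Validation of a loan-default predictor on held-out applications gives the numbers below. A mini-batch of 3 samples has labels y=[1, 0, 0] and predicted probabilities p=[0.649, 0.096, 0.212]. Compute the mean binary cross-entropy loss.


L[0] = -ln(0.649) = 0.4323
L[1] = -ln(1-0.096) = -ln(0.904) = 0.1009
L[2] = -ln(1-0.212) = -ln(0.788) = 0.2383
mean = (0.4323 + 0.1009 + 0.2383)/3 = 0.2572

0.2572


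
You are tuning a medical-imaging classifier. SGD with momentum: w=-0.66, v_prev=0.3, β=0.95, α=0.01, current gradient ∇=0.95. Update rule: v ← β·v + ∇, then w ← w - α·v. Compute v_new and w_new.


v_new = 0.95·0.3 + 0.95 = 0.285 + 0.95 = 1.235
w_new = -0.66 - 0.01·1.235 = -0.66 - 0.01235 = -0.67235

v_new=1.235, w_new=-0.67235


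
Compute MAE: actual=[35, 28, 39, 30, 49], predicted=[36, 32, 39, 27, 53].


Absolute errors: |35-36|=1, |28-32|=4, |39-39|=0, |30-27|=3, |49-53|=4
Sum = 12
MAE = 12/5 = 12/5

12/5


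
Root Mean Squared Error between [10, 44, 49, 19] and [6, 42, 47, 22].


MSE = 33/4 = 8.25
RMSE = √(33/4) = 2.8723

2.8723


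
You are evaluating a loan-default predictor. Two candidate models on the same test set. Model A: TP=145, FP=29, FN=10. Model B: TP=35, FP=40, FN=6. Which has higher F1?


Model A: P=145/174=0.8333, R=145/155=0.9355, F1=2PR/(P+R)=2TP/(2TP+FP+FN)=290/329=0.8815
Model B: P=35/75=0.4667, R=35/41=0.8537, F1=2PR/(P+R)=2TP/(2TP+FP+FN)=70/116=0.6034
0.8815 > 0.6034 → Model A

Model A


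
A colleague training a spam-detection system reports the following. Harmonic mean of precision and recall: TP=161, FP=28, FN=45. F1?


Precision = 161/189 = 0.8519
Recall = 161/206 = 0.7816
F1 = 2·P·R/(P+R) = 2·TP/(2·TP+FP+FN) = 322/(322+28+45) = 322/395 = 0.8152

0.8152


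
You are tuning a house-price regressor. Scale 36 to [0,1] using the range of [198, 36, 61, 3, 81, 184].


min=3, max=198
(36-3)/(198-3) = 33/195 = 0.1692

0.1692


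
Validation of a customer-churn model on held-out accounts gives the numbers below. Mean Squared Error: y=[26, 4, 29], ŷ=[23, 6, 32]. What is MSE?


Squared errors: (26-23)²=9, (4-6)²=4, (29-32)²=9
Sum = 22
MSE = 22/3 = 22/3

22/3


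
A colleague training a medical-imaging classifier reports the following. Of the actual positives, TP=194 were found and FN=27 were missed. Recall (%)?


Recall = TP/(TP+FN)
= 194/(194+27)
= 194/221 = 87.78%

87.78%


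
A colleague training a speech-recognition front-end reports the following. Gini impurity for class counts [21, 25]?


Probabilities: [21/46, 25/46] ≈ [0.4565, 0.5435]
Σpᵢ² = (441 + 625)/46² = 1066/2116
Gini = 1 - Σpᵢ² = 1 - 1066/2116 = 0.4962

0.4962


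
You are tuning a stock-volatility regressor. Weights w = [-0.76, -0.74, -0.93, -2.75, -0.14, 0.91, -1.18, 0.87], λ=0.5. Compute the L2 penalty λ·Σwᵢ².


‖w‖₂² = (-0.76)² + (-0.74)² + (-0.93)² + (-2.75)² + (-0.14)² + (0.91)² + (-1.18)² + (0.87)²
     = 0.5776 + 0.5476 + 0.8649 + 7.5625 + 0.0196 + 0.8281 + 1.3924 + 0.7569
     = 12.5496
λ·‖w‖₂² = 0.5·12.5496 = 6.2748

6.2748


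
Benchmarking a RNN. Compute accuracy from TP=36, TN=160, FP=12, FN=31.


Accuracy = (TP+TN)/(TP+TN+FP+FN)
= (36+160)/(239)
= 196/239 = 82.01%

82.01%


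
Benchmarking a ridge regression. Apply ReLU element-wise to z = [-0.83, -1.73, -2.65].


ReLU(-0.83) = max(0, -0.83) = 0.0
ReLU(-1.73) = max(0, -1.73) = 0.0
ReLU(-2.65) = max(0, -2.65) = 0.0
result = [0.0, 0.0, 0.0]

[0.0, 0.0, 0.0]


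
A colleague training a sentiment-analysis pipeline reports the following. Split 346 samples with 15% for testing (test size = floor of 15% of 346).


Test = ⌊346·15/100⌋ = 51
Train = 346 - 51 = 295

Train: 295, Test: 51


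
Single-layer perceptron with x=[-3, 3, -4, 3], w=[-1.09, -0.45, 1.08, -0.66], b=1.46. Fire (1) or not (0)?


z = (-3)·(-1.09) + (3)·(-0.45) + (-4)·(1.08) + (3)·(-0.66) + 1.46
  = -2.92
step(z) = 0 (z<0)

0


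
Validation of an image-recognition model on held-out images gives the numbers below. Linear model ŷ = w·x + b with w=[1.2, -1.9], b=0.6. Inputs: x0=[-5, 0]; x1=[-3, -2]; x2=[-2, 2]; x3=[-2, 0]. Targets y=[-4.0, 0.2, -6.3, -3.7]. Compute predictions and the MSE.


ŷ0 = (1.2)·(-5) + (-1.9)·(0) + 0.6 = -5.4
ŷ1 = (1.2)·(-3) + (-1.9)·(-2) + 0.6 = 0.8
ŷ2 = (1.2)·(-2) + (-1.9)·(2) + 0.6 = -5.6
ŷ3 = (1.2)·(-2) + (-1.9)·(0) + 0.6 = -1.8
errors² = [1.96, 0.36, 0.49, 3.61]
MSE = 6.4200/4 = 1.605

1.605
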